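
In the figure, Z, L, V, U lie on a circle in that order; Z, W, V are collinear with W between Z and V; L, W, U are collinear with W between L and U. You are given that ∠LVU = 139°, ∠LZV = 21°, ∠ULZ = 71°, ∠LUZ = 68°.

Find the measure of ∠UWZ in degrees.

1. ∠LUV = 21°  [same arc LV]
2. ∠UVZ = 71°  [same arc ZU]
3. ∠UWV = 88°  [△VWU]
4. ∠UWZ = 92°  [linear pair at W on ZV]

∠UWZ = 92°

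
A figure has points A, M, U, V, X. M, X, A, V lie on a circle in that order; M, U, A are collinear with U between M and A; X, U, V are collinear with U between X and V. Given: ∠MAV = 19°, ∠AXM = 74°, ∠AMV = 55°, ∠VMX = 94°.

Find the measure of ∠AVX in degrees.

∠AVX = 39°

1. ∠AXV = 55°  [same arc AV]
2. ∠VAX = 86°  [cyclic MXAV, opposite ∠M+∠A]
3. ∠AVX = 39°  [△XAV]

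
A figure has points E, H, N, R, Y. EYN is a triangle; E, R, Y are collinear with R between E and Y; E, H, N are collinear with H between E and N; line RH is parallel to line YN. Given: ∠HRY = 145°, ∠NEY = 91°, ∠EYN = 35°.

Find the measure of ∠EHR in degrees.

1. ∠ERH = 35°  [linear pair at R on EY]
2. ∠HER = 91°  [R on EY, H on EN]
3. ∠EHR = 54°  [△ERH]

∠EHR = 54°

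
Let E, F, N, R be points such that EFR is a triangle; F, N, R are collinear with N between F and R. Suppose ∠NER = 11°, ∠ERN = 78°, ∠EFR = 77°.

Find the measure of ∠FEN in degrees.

∠FEN = 14°

1. ∠ENR = 91°  [△ENR]
2. ∠EFN = 77°  [N on ray FR]
3. ∠ENF = 89°  [linear pair at N on FR]
4. ∠FEN = 14°  [△EFN]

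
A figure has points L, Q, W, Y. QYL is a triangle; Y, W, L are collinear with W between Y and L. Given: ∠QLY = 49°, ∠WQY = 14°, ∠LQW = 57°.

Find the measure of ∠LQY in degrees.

1. ∠QLW = 49°  [W on ray LY]
2. ∠LWQ = 74°  [△QWL]
3. ∠QWY = 106°  [linear pair at W on YL]
4. ∠QYW = 60°  [△QYW]
5. ∠LYQ = 60°  [W on ray YL]
6. ∠LQY = 71°  [△QYL]

∠LQY = 71°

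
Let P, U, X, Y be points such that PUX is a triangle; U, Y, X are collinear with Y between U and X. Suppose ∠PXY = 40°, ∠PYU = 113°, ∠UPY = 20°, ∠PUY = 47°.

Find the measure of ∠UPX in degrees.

1. ∠PXU = 40°  [Y on ray XU]
2. ∠PUX = 47°  [Y on ray UX]
3. ∠UPX = 93°  [△PUX]

∠UPX = 93°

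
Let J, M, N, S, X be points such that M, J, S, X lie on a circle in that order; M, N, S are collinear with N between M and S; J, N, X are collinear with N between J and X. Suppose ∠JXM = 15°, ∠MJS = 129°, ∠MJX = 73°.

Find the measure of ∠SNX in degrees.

∠SNX = 71°

1. ∠JSM = 15°  [same arc MJ]
2. ∠JMS = 36°  [△MJS]
3. ∠MSX = 73°  [same arc MX]
4. ∠JXS = 36°  [same arc JS]
5. ∠SNX = 71°  [△SNX]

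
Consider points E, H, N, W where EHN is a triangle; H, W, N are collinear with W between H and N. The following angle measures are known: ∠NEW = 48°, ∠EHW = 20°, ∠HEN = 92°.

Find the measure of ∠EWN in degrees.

1. ∠EHN = 20°  [W on ray HN]
2. ∠ENH = 68°  [△EHN]
3. ∠ENW = 68°  [W on ray NH]
4. ∠EWN = 64°  [△EWN]

∠EWN = 64°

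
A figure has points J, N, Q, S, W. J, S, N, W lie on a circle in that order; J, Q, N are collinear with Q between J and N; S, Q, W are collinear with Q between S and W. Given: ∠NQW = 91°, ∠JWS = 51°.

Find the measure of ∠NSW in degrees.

∠NSW = 40°

1. ∠JQS = 91°  [vertical angles at Q]
2. ∠JNS = 51°  [same arc JS]
3. ∠NQS = 89°  [linear pair at Q on JN]
4. ∠NSW = 40°  [△SQN]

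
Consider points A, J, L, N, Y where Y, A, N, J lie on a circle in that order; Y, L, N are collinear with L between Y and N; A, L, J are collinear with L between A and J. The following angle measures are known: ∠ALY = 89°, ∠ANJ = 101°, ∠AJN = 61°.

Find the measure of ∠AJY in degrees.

∠AJY = 71°

1. ∠JLN = 89°  [vertical angles at L]
2. ∠JAN = 18°  [△ANJ]
3. ∠JLY = 91°  [linear pair at L on YN]
4. ∠JYN = 18°  [same arc NJ]
5. ∠AJY = 71°  [△YLJ]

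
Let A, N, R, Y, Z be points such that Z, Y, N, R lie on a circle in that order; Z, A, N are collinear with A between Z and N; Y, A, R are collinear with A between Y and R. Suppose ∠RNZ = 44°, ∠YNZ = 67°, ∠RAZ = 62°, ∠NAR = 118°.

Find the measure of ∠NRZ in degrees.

∠NRZ = 85°

1. ∠YRZ = 67°  [same arc ZY]
2. ∠NZR = 51°  [△ZAR]
3. ∠NRZ = 85°  [△ZNR]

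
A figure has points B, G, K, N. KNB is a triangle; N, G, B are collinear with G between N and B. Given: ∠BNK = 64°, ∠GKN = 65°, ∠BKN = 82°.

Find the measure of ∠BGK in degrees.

1. ∠GNK = 64°  [G on ray NB]
2. ∠KGN = 51°  [△KNG]
3. ∠BGK = 129°  [linear pair at G on NB]

∠BGK = 129°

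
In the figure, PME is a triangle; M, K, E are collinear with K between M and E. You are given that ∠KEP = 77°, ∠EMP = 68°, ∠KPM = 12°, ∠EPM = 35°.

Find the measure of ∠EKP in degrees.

1. ∠KMP = 68°  [K on ray ME]
2. ∠MKP = 100°  [△PMK]
3. ∠EKP = 80°  [linear pair at K on ME]

∠EKP = 80°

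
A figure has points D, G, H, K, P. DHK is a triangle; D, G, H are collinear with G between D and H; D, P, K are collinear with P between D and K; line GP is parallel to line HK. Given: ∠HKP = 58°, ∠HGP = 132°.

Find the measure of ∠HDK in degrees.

1. ∠DKH = 58°  [P on ray KD]
2. ∠DGP = 48°  [linear pair at G on DH]
3. ∠DPG = 58°  [GP∥HK, corresponding at P]
4. ∠GDP = 74°  [△DGP]
5. ∠HDK = 74°  [G on DH, P on DK]

∠HDK = 74°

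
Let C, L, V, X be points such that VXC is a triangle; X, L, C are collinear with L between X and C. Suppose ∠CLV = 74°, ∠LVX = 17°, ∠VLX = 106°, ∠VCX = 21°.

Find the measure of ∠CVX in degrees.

1. ∠LXV = 57°  [△VXL]
2. ∠CXV = 57°  [L on ray XC]
3. ∠CVX = 102°  [△VXC]

∠CVX = 102°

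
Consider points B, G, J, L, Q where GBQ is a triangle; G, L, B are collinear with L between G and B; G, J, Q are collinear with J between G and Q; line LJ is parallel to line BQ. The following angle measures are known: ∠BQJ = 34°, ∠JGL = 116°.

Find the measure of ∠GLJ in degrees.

1. ∠BQG = 34°  [J on ray QG]
2. ∠BGQ = 116°  [L on GB, J on GQ]
3. ∠GBQ = 30°  [△GBQ]
4. ∠GLJ = 30°  [LJ∥BQ, corresponding at L]

∠GLJ = 30°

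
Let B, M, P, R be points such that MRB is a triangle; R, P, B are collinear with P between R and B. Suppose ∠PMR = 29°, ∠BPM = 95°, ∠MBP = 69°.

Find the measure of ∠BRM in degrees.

1. ∠MPR = 85°  [linear pair at P on RB]
2. ∠MRP = 66°  [△MRP]
3. ∠BRM = 66°  [P on ray RB]

∠BRM = 66°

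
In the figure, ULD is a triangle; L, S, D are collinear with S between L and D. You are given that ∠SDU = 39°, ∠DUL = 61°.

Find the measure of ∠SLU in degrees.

∠SLU = 80°

1. ∠LDU = 39°  [S on ray DL]
2. ∠DLU = 80°  [△ULD]
3. ∠SLU = 80°  [S on ray LD]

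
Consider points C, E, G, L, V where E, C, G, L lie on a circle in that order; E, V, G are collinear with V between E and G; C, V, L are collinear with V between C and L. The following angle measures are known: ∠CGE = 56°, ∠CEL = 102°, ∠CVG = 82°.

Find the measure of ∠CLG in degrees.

1. ∠GCL = 42°  [△CVG]
2. ∠CGL = 78°  [cyclic ECGL, opposite ∠E+∠G]
3. ∠CLG = 60°  [△CGL]

∠CLG = 60°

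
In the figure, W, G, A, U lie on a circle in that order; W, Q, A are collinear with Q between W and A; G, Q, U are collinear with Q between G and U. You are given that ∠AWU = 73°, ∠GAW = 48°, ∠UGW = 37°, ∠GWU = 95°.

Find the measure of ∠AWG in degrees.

∠AWG = 22°

1. ∠AGU = 73°  [same arc AU]
2. ∠GAU = 85°  [cyclic WGAU, opposite ∠W+∠A]
3. ∠AUG = 22°  [△GAU]
4. ∠AWG = 22°  [same arc GA]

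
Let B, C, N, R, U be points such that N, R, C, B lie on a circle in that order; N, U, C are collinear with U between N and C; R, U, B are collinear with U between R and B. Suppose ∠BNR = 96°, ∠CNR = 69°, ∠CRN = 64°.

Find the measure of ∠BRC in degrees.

1. ∠BCR = 84°  [cyclic NRCB, opposite ∠N+∠C]
2. ∠CBR = 69°  [same arc RC]
3. ∠BRC = 27°  [△RCB]

∠BRC = 27°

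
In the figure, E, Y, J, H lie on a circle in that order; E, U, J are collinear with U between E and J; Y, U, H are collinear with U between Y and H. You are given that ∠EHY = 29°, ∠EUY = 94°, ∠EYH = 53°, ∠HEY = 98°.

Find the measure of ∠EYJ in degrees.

∠EYJ = 118°

1. ∠EJY = 29°  [same arc EY]
2. ∠JEY = 33°  [△EUY]
3. ∠EYJ = 118°  [△EYJ]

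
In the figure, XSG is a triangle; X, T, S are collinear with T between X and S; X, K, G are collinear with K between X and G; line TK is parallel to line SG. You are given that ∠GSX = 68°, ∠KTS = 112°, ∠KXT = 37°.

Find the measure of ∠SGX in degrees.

1. ∠KTX = 68°  [TK∥SG, corresponding at T]
2. ∠TKX = 75°  [△XTK]
3. ∠SGX = 75°  [TK∥SG, corresponding at K]

∠SGX = 75°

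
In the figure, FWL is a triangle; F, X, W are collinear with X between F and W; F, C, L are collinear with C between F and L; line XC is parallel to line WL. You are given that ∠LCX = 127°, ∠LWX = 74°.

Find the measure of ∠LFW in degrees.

1. ∠FCX = 53°  [linear pair at C on FL]
2. ∠FWL = 74°  [X on ray WF]
3. ∠FLW = 53°  [XC∥WL, corresponding at C]
4. ∠LFW = 53°  [△FWL]

∠LFW = 53°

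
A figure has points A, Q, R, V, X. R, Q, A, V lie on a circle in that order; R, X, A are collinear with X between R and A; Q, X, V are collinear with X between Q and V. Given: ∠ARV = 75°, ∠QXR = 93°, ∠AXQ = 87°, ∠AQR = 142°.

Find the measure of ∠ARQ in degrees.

1. ∠AQV = 75°  [same arc AV]
2. ∠QAR = 18°  [△QXA]
3. ∠ARQ = 20°  [△RQA]

∠ARQ = 20°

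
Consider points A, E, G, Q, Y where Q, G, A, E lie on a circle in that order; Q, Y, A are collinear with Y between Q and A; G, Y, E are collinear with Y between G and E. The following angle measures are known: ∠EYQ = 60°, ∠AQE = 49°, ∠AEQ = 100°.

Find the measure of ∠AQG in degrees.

∠AQG = 29°

1. ∠AYG = 60°  [vertical angles at Y]
2. ∠AGE = 49°  [same arc AE]
3. ∠AGQ = 80°  [cyclic QGAE, opposite ∠G+∠E]
4. ∠GAQ = 71°  [△GYA]
5. ∠AQG = 29°  [△QGA]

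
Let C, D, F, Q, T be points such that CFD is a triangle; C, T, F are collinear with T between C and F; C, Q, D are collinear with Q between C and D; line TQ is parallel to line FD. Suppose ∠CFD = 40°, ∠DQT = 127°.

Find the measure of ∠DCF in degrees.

1. ∠CTQ = 40°  [TQ∥FD, corresponding at T]
2. ∠CQT = 53°  [linear pair at Q on CD]
3. ∠QCT = 87°  [△CTQ]
4. ∠DCF = 87°  [T on CF, Q on CD]

∠DCF = 87°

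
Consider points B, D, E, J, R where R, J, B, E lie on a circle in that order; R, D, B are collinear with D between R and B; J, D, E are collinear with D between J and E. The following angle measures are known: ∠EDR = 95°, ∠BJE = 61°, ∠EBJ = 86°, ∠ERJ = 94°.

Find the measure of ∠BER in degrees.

1. ∠BDE = 85°  [linear pair at D on RB]
2. ∠BRE = 61°  [same arc BE]
3. ∠BEJ = 33°  [△JBE]
4. ∠EBR = 62°  [△BDE]
5. ∠BER = 57°  [△RBE]

∠BER = 57°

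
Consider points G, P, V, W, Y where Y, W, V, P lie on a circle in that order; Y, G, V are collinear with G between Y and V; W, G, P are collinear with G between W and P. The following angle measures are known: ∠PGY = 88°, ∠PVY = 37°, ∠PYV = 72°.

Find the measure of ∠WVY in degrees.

1. ∠VGW = 88°  [vertical angles at G]
2. ∠PWV = 72°  [same arc VP]
3. ∠WVY = 20°  [△WGV]

∠WVY = 20°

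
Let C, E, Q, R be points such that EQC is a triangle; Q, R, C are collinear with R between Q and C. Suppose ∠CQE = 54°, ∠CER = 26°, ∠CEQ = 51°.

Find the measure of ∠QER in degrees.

∠QER = 25°

1. ∠ECQ = 75°  [△EQC]
2. ∠EQR = 54°  [R on ray QC]
3. ∠ECR = 75°  [R on ray CQ]
4. ∠CRE = 79°  [△ERC]
5. ∠ERQ = 101°  [linear pair at R on QC]
6. ∠QER = 25°  [△EQR]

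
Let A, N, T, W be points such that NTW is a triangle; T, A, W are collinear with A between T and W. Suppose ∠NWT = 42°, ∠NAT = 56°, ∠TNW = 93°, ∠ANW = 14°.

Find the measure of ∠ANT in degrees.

∠ANT = 79°

1. ∠NTW = 45°  [△NTW]
2. ∠ATN = 45°  [A on ray TW]
3. ∠ANT = 79°  [△NTA]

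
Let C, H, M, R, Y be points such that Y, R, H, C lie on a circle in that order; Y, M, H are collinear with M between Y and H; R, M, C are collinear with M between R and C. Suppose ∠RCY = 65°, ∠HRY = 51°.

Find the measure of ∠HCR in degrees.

∠HCR = 64°

1. ∠RHY = 65°  [same arc YR]
2. ∠HYR = 64°  [△YRH]
3. ∠HCR = 64°  [same arc RH]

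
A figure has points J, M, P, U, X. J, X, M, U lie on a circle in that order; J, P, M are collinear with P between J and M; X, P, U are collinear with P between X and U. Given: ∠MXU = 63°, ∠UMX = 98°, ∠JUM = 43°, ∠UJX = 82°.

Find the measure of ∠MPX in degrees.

∠MPX = 93°

1. ∠MUX = 19°  [△XMU]
2. ∠JXM = 137°  [cyclic JXMU, opposite ∠X+∠U]
3. ∠MJX = 19°  [same arc XM]
4. ∠JMX = 24°  [△JXM]
5. ∠MPX = 93°  [△XPM]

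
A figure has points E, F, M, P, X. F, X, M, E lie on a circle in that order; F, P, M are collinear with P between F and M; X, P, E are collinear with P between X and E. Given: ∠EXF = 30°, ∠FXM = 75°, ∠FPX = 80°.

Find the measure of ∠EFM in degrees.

1. ∠EMF = 30°  [same arc FE]
2. ∠FEM = 105°  [cyclic FXME, opposite ∠X+∠E]
3. ∠EFM = 45°  [△FME]

∠EFM = 45°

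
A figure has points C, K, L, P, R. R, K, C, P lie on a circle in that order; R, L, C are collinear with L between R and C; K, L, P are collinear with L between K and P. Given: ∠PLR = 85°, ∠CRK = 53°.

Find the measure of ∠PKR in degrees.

∠PKR = 32°

1. ∠CLK = 85°  [vertical angles at L]
2. ∠KLR = 95°  [linear pair at L on RC]
3. ∠PKR = 32°  [△RLK]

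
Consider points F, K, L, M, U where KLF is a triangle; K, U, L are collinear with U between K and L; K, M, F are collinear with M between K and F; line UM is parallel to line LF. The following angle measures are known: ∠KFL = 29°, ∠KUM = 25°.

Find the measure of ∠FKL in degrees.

1. ∠KMU = 29°  [UM∥LF, corresponding at M]
2. ∠MKU = 126°  [△KUM]
3. ∠FKL = 126°  [U on KL, M on KF]

∠FKL = 126°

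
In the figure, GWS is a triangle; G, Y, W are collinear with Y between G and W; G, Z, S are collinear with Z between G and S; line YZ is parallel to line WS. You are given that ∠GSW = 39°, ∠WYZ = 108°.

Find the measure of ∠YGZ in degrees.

∠YGZ = 69°

1. ∠GZY = 39°  [YZ∥WS, corresponding at Z]
2. ∠GYZ = 72°  [linear pair at Y on GW]
3. ∠YGZ = 69°  [△GYZ]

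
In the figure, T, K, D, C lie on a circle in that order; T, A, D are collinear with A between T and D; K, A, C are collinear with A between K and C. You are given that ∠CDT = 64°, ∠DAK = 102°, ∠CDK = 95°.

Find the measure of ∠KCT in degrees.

∠KCT = 31°

1. ∠CKT = 64°  [same arc TC]
2. ∠CTK = 85°  [cyclic TKDC, opposite ∠T+∠D]
3. ∠KCT = 31°  [△TKC]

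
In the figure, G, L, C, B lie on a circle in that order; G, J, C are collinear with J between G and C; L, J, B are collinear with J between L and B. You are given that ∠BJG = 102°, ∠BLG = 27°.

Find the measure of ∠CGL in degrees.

∠CGL = 75°

1. ∠CJL = 102°  [vertical angles at J]
2. ∠GJL = 78°  [linear pair at J on GC]
3. ∠CGL = 75°  [△GJL]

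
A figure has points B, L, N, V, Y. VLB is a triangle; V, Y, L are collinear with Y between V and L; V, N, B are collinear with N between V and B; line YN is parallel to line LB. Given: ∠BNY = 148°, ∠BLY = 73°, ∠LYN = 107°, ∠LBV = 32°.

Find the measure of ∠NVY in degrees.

1. ∠VNY = 32°  [linear pair at N on VB]
2. ∠NYV = 73°  [linear pair at Y on VL]
3. ∠NVY = 75°  [△VYN]

∠NVY = 75°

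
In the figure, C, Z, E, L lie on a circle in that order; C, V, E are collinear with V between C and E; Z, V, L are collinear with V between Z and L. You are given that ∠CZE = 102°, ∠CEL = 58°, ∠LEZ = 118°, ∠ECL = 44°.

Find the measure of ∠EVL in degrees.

∠EVL = 104°

1. ∠EZL = 44°  [same arc EL]
2. ∠ELZ = 18°  [△ZEL]
3. ∠EVL = 104°  [△EVL]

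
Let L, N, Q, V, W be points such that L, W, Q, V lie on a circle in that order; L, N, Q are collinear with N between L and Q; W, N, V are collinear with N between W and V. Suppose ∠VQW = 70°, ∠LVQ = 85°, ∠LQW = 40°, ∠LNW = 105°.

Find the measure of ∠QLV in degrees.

1. ∠LVW = 40°  [same arc LW]
2. ∠QNV = 105°  [vertical angles at N]
3. ∠LNV = 75°  [linear pair at N on LQ]
4. ∠QLV = 65°  [△LNV]

∠QLV = 65°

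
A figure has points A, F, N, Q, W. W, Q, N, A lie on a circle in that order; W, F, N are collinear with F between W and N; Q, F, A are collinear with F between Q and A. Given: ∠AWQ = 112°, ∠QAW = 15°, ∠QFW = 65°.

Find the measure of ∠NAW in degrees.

∠NAW = 77°

1. ∠AQW = 53°  [△WQA]
2. ∠QNW = 15°  [same arc WQ]
3. ∠NWQ = 62°  [△WFQ]
4. ∠NQW = 103°  [△WQN]
5. ∠NAW = 77°  [cyclic WQNA, opposite ∠Q+∠A]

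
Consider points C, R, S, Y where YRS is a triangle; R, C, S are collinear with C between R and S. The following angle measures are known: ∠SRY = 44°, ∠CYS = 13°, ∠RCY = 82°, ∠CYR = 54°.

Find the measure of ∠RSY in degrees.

1. ∠SCY = 98°  [linear pair at C on RS]
2. ∠CSY = 69°  [△YCS]
3. ∠RSY = 69°  [C on ray SR]

∠RSY = 69°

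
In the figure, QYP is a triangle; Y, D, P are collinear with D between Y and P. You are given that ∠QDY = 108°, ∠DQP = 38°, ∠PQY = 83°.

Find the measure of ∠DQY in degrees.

1. ∠PDQ = 72°  [linear pair at D on YP]
2. ∠DPQ = 70°  [△QDP]
3. ∠QPY = 70°  [D on ray PY]
4. ∠PYQ = 27°  [△QYP]
5. ∠DYQ = 27°  [D on ray YP]
6. ∠DQY = 45°  [△QYD]

∠DQY = 45°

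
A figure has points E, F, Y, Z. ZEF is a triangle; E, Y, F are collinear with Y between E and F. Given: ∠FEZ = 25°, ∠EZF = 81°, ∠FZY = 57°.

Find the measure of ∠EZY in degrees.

∠EZY = 24°

1. ∠EFZ = 74°  [△ZEF]
2. ∠YEZ = 25°  [Y on ray EF]
3. ∠YFZ = 74°  [Y on ray FE]
4. ∠FYZ = 49°  [△ZYF]
5. ∠EYZ = 131°  [linear pair at Y on EF]
6. ∠EZY = 24°  [△ZEY]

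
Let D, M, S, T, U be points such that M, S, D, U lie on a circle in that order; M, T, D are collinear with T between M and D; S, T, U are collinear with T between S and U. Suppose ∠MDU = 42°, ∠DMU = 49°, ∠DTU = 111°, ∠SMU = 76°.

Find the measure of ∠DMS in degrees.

∠DMS = 27°

1. ∠MSU = 42°  [same arc MU]
2. ∠MTS = 111°  [vertical angles at T]
3. ∠DMS = 27°  [△MTS]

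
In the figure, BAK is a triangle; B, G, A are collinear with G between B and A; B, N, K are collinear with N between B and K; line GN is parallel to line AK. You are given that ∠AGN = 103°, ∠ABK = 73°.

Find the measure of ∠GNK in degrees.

1. ∠BGN = 77°  [linear pair at G on BA]
2. ∠GBN = 73°  [G on BA, N on BK]
3. ∠BNG = 30°  [△BGN]
4. ∠GNK = 150°  [linear pair at N on BK]

∠GNK = 150°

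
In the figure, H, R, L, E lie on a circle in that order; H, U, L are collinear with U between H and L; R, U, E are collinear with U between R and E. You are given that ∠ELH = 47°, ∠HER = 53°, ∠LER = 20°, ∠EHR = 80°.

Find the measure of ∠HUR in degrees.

∠HUR = 113°

1. ∠ERH = 47°  [same arc HE]
2. ∠LHR = 20°  [same arc RL]
3. ∠HUR = 113°  [△HUR]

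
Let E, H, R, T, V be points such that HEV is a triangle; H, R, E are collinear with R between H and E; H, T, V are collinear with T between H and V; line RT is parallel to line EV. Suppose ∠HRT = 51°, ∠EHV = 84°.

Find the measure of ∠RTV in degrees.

∠RTV = 135°

1. ∠HEV = 51°  [RT∥EV, corresponding at R]
2. ∠EVH = 45°  [△HEV]
3. ∠HTR = 45°  [RT∥EV, corresponding at T]
4. ∠RTV = 135°  [linear pair at T on HV]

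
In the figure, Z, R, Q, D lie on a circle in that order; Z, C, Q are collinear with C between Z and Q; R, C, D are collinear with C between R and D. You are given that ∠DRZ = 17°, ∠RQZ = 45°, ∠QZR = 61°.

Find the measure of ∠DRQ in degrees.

1. ∠RCZ = 102°  [△ZCR]
2. ∠QCR = 78°  [linear pair at C on ZQ]
3. ∠DRQ = 57°  [△RCQ]

∠DRQ = 57°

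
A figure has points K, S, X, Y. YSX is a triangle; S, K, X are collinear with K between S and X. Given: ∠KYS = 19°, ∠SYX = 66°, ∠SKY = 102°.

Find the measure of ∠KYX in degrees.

∠KYX = 47°

1. ∠KSY = 59°  [△YSK]
2. ∠XKY = 78°  [linear pair at K on SX]
3. ∠XSY = 59°  [K on ray SX]
4. ∠SXY = 55°  [△YSX]
5. ∠KXY = 55°  [K on ray XS]
6. ∠KYX = 47°  [△YKX]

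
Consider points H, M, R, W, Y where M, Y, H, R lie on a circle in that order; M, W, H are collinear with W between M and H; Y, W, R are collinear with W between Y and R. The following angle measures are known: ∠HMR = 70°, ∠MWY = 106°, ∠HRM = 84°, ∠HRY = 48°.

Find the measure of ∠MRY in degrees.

∠MRY = 36°

1. ∠HYR = 70°  [same arc HR]
2. ∠HWY = 74°  [linear pair at W on MH]
3. ∠MHY = 36°  [△YWH]
4. ∠MRY = 36°  [same arc MY]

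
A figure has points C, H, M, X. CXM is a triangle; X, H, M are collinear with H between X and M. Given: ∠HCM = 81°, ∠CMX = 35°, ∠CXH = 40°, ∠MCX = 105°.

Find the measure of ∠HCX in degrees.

∠HCX = 24°

1. ∠CMH = 35°  [H on ray MX]
2. ∠CHM = 64°  [△CHM]
3. ∠CHX = 116°  [linear pair at H on XM]
4. ∠HCX = 24°  [△CXH]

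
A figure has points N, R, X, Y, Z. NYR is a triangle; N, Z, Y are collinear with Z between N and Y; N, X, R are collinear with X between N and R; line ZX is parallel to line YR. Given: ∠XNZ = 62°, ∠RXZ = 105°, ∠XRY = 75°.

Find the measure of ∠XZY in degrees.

1. ∠NXZ = 75°  [linear pair at X on NR]
2. ∠NZX = 43°  [△NZX]
3. ∠XZY = 137°  [linear pair at Z on NY]

∠XZY = 137°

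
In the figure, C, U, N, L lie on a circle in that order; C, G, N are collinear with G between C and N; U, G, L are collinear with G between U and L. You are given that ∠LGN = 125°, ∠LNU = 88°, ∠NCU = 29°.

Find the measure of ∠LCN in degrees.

∠LCN = 63°

1. ∠CGU = 125°  [vertical angles at G]
2. ∠CGL = 55°  [linear pair at G on CN]
3. ∠LCU = 92°  [cyclic CUNL, opposite ∠C+∠N]
4. ∠CUL = 26°  [△CGU]
5. ∠CLU = 62°  [△CUL]
6. ∠LCN = 63°  [△CGL]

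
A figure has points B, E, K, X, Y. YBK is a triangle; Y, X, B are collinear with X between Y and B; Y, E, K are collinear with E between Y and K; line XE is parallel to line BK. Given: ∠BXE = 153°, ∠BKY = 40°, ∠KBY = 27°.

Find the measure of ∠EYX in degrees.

∠EYX = 113°

1. ∠EXY = 27°  [linear pair at X on YB]
2. ∠XEY = 40°  [XE∥BK, corresponding at E]
3. ∠EYX = 113°  [△YXE]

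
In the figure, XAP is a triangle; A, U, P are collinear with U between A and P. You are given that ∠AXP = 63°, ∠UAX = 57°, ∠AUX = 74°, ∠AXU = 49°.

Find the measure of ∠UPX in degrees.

1. ∠PAX = 57°  [U on ray AP]
2. ∠APX = 60°  [△XAP]
3. ∠UPX = 60°  [U on ray PA]

∠UPX = 60°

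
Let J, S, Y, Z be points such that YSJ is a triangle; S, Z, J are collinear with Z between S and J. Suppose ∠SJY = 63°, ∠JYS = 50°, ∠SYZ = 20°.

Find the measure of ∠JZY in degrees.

∠JZY = 87°

1. ∠JSY = 67°  [△YSJ]
2. ∠YSZ = 67°  [Z on ray SJ]
3. ∠SZY = 93°  [△YSZ]
4. ∠JZY = 87°  [linear pair at Z on SJ]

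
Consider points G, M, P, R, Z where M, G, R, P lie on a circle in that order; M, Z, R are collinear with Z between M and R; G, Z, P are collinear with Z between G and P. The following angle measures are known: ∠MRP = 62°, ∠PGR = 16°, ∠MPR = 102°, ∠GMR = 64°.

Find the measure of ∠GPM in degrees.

∠GPM = 38°

1. ∠MGR = 78°  [cyclic MGRP, opposite ∠G+∠P]
2. ∠GRM = 38°  [△MGR]
3. ∠GPM = 38°  [same arc MG]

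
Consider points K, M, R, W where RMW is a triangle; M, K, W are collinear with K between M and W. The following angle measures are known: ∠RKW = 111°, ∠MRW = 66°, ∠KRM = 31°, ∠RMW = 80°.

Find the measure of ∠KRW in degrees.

1. ∠MWR = 34°  [△RMW]
2. ∠KWR = 34°  [K on ray WM]
3. ∠KRW = 35°  [△RKW]

∠KRW = 35°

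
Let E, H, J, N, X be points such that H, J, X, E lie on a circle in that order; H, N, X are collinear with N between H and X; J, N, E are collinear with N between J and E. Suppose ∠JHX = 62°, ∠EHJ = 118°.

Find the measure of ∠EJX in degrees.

∠EJX = 56°

1. ∠JEX = 62°  [same arc JX]
2. ∠EXJ = 62°  [cyclic HJXE, opposite ∠H+∠X]
3. ∠EJX = 56°  [△JXE]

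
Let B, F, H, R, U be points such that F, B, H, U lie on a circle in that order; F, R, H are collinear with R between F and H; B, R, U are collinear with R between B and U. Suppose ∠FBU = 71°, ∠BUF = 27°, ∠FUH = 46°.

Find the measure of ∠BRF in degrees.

1. ∠BHF = 27°  [same arc FB]
2. ∠FBH = 134°  [cyclic FBHU, opposite ∠B+∠U]
3. ∠BFH = 19°  [△FBH]
4. ∠BRF = 90°  [△FRB]

∠BRF = 90°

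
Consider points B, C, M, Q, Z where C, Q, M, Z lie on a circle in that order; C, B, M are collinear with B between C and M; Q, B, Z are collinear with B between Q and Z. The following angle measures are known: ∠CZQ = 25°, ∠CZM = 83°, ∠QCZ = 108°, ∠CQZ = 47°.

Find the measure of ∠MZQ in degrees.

∠MZQ = 58°

1. ∠CMQ = 25°  [same arc CQ]
2. ∠CQM = 97°  [cyclic CQMZ, opposite ∠Q+∠Z]
3. ∠MCQ = 58°  [△CQM]
4. ∠MZQ = 58°  [same arc QM]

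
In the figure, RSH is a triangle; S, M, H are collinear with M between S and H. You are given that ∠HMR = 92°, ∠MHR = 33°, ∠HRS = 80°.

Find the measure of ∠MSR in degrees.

1. ∠RHS = 33°  [M on ray HS]
2. ∠HSR = 67°  [△RSH]
3. ∠MSR = 67°  [M on ray SH]

∠MSR = 67°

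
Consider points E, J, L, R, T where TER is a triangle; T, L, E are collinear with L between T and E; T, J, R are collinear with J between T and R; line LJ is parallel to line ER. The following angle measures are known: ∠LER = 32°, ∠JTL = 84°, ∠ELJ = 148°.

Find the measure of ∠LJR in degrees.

∠LJR = 116°

1. ∠JLT = 32°  [linear pair at L on TE]
2. ∠LJT = 64°  [△TLJ]
3. ∠LJR = 116°  [linear pair at J on TR]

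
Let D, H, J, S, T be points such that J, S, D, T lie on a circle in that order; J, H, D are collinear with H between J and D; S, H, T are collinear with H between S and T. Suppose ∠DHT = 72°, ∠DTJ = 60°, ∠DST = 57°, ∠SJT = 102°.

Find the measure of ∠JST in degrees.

1. ∠JHT = 108°  [linear pair at H on JD]
2. ∠DJT = 57°  [same arc DT]
3. ∠JTS = 15°  [△JHT]
4. ∠JST = 63°  [△JST]

∠JST = 63°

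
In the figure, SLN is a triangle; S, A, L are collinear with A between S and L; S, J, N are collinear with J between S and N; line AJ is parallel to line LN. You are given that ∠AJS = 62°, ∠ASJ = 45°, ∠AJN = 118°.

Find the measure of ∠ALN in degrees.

∠ALN = 73°

1. ∠JAS = 73°  [△SAJ]
2. ∠JAL = 107°  [linear pair at A on SL]
3. ∠ALN = 73°  [AJ∥LN, co-interior at L–A]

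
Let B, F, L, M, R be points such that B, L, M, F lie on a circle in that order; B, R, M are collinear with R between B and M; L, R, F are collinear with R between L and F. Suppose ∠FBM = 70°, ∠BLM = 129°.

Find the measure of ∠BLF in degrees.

1. ∠BFM = 51°  [cyclic BLMF, opposite ∠L+∠F]
2. ∠BMF = 59°  [△BMF]
3. ∠BLF = 59°  [same arc BF]

∠BLF = 59°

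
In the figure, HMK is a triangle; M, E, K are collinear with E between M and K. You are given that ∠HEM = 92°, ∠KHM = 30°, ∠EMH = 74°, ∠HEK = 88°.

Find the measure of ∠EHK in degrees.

∠EHK = 16°

1. ∠HMK = 74°  [E on ray MK]
2. ∠HKM = 76°  [△HMK]
3. ∠EKH = 76°  [E on ray KM]
4. ∠EHK = 16°  [△HEK]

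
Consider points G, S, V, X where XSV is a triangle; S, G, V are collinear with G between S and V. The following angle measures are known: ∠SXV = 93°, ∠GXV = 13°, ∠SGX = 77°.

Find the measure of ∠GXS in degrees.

∠GXS = 80°

1. ∠VGX = 103°  [linear pair at G on SV]
2. ∠GVX = 64°  [△XGV]
3. ∠SVX = 64°  [G on ray VS]
4. ∠VSX = 23°  [△XSV]
5. ∠GSX = 23°  [G on ray SV]
6. ∠GXS = 80°  [△XSG]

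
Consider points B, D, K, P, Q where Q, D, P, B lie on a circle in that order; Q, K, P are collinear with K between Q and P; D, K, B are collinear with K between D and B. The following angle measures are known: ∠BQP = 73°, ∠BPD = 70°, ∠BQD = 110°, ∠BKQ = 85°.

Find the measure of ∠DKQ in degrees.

∠DKQ = 95°

1. ∠BDP = 73°  [same arc PB]
2. ∠DBQ = 22°  [△QKB]
3. ∠DBP = 37°  [△DPB]
4. ∠BDQ = 48°  [△QDB]
5. ∠DQP = 37°  [same arc DP]
6. ∠DKQ = 95°  [△QKD]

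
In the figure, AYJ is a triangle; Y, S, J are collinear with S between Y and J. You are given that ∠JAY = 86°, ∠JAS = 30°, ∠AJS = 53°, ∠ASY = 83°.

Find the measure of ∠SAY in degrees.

∠SAY = 56°

1. ∠AJY = 53°  [S on ray JY]
2. ∠AYJ = 41°  [△AYJ]
3. ∠AYS = 41°  [S on ray YJ]
4. ∠SAY = 56°  [△AYS]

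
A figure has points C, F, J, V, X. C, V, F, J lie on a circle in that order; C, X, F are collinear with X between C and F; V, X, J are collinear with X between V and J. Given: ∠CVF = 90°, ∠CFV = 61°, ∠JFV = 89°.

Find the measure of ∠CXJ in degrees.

1. ∠FCV = 29°  [△CVF]
2. ∠CJV = 61°  [same arc CV]
3. ∠FJV = 29°  [same arc VF]
4. ∠FVJ = 62°  [△VFJ]
5. ∠FCJ = 62°  [same arc FJ]
6. ∠CXJ = 57°  [△CXJ]

∠CXJ = 57°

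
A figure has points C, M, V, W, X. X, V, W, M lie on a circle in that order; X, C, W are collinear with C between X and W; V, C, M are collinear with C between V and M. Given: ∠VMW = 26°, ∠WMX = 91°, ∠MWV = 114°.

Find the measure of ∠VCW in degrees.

∠VCW = 75°

1. ∠VXW = 26°  [same arc VW]
2. ∠MVW = 40°  [△VWM]
3. ∠WVX = 89°  [cyclic XVWM, opposite ∠V+∠M]
4. ∠VWX = 65°  [△XVW]
5. ∠VCW = 75°  [△VCW]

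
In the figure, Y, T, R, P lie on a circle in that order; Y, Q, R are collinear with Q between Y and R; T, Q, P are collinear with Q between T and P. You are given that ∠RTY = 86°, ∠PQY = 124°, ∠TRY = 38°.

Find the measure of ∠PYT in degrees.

1. ∠RYT = 56°  [△YTR]
2. ∠RQT = 124°  [vertical angles at Q]
3. ∠PTR = 18°  [△TQR]
4. ∠RPT = 56°  [same arc TR]
5. ∠PRT = 106°  [△TRP]
6. ∠PYT = 74°  [cyclic YTRP, opposite ∠Y+∠R]

∠PYT = 74°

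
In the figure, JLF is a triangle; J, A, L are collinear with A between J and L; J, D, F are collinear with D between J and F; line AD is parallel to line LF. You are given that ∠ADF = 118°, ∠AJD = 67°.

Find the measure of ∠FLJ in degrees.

∠FLJ = 51°

1. ∠ADJ = 62°  [linear pair at D on JF]
2. ∠DAJ = 51°  [△JAD]
3. ∠FLJ = 51°  [AD∥LF, corresponding at A]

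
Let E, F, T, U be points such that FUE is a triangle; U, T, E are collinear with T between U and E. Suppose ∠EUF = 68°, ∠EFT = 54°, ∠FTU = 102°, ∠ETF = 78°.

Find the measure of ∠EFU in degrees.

∠EFU = 64°

1. ∠FET = 48°  [△FTE]
2. ∠FEU = 48°  [T on ray EU]
3. ∠EFU = 64°  [△FUE]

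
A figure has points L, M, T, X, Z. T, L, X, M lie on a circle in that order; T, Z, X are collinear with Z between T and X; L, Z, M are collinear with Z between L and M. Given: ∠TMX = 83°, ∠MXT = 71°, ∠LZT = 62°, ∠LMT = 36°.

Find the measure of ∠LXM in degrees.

1. ∠MLT = 71°  [same arc TM]
2. ∠LTM = 73°  [△TLM]
3. ∠LXM = 107°  [cyclic TLXM, opposite ∠T+∠X]

∠LXM = 107°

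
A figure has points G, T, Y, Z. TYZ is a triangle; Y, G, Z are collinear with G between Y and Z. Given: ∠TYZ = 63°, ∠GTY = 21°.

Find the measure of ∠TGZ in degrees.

∠TGZ = 84°

1. ∠GYT = 63°  [G on ray YZ]
2. ∠TGY = 96°  [△TYG]
3. ∠TGZ = 84°  [linear pair at G on YZ]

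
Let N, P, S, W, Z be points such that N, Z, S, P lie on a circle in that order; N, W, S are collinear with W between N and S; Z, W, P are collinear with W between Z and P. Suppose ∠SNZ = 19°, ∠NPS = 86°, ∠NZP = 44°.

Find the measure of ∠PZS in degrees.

1. ∠NWZ = 117°  [△NWZ]
2. ∠NZS = 94°  [cyclic NZSP, opposite ∠Z+∠P]
3. ∠SWZ = 63°  [linear pair at W on NS]
4. ∠NSZ = 67°  [△NZS]
5. ∠PZS = 50°  [△ZWS]

∠PZS = 50°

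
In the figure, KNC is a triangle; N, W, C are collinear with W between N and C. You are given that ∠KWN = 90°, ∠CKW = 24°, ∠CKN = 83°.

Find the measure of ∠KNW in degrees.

∠KNW = 31°

1. ∠CWK = 90°  [linear pair at W on NC]
2. ∠KCW = 66°  [△KWC]
3. ∠KCN = 66°  [W on ray CN]
4. ∠CNK = 31°  [△KNC]
5. ∠KNW = 31°  [W on ray NC]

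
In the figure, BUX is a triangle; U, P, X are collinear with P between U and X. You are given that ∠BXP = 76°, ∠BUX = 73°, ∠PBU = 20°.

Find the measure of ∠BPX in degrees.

1. ∠BUP = 73°  [P on ray UX]
2. ∠BPU = 87°  [△BUP]
3. ∠BPX = 93°  [linear pair at P on UX]

∠BPX = 93°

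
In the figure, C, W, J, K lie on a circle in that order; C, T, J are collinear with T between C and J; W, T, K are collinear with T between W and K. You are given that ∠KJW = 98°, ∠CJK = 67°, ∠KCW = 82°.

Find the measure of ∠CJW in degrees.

1. ∠CWK = 67°  [same arc CK]
2. ∠CKW = 31°  [△CWK]
3. ∠CJW = 31°  [same arc CW]

∠CJW = 31°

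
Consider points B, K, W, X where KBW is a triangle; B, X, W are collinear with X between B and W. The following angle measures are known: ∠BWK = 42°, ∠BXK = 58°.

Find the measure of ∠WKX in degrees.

1. ∠KWX = 42°  [X on ray WB]
2. ∠KXW = 122°  [linear pair at X on BW]
3. ∠WKX = 16°  [△KXW]

∠WKX = 16°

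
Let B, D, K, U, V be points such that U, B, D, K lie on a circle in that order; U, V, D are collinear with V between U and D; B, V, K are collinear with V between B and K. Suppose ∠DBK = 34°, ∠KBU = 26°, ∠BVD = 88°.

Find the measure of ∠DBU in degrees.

1. ∠DUK = 34°  [same arc DK]
2. ∠KDU = 26°  [same arc UK]
3. ∠DKU = 120°  [△UDK]
4. ∠DBU = 60°  [cyclic UBDK, opposite ∠B+∠K]

∠DBU = 60°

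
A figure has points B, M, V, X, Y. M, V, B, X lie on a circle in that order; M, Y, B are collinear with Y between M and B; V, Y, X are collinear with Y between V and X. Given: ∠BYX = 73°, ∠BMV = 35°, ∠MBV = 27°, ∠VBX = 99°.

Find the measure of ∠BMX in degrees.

1. ∠MYX = 107°  [linear pair at Y on MB]
2. ∠MXV = 27°  [same arc MV]
3. ∠BMX = 46°  [△MYX]

∠BMX = 46°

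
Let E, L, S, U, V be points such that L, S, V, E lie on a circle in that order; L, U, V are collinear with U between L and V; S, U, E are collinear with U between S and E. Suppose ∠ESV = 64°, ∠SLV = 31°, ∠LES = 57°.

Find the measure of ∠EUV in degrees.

1. ∠ELV = 64°  [same arc VE]
2. ∠EUL = 59°  [△LUE]
3. ∠EUV = 121°  [linear pair at U on LV]

∠EUV = 121°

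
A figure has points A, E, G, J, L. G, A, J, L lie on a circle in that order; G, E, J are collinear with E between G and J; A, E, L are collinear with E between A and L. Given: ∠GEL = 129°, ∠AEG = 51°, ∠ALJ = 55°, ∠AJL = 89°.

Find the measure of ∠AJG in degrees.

∠AJG = 15°

1. ∠AEJ = 129°  [vertical angles at E]
2. ∠JAL = 36°  [△AJL]
3. ∠AJG = 15°  [△AEJ]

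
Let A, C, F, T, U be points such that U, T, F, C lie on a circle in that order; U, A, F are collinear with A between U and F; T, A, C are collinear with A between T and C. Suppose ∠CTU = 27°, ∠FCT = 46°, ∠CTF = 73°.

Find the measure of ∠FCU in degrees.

∠FCU = 80°

1. ∠CFU = 27°  [same arc UC]
2. ∠CUF = 73°  [same arc FC]
3. ∠FCU = 80°  [△UFC]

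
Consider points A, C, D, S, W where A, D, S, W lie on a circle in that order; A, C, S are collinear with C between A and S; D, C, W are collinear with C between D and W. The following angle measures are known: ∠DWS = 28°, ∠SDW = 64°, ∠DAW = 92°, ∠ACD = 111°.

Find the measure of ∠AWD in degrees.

∠AWD = 47°

1. ∠DAS = 28°  [same arc DS]
2. ∠ADW = 41°  [△ACD]
3. ∠AWD = 47°  [△ADW]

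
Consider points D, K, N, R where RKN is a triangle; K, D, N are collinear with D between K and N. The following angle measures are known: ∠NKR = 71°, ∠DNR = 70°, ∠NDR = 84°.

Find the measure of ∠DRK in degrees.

∠DRK = 13°

1. ∠DKR = 71°  [D on ray KN]
2. ∠KDR = 96°  [linear pair at D on KN]
3. ∠DRK = 13°  [△RKD]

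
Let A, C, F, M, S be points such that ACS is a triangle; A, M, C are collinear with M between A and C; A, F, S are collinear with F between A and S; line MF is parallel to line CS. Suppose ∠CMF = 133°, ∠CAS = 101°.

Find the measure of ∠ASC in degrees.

∠ASC = 32°

1. ∠AMF = 47°  [linear pair at M on AC]
2. ∠FAM = 101°  [M on AC, F on AS]
3. ∠AFM = 32°  [△AMF]
4. ∠ASC = 32°  [MF∥CS, corresponding at F]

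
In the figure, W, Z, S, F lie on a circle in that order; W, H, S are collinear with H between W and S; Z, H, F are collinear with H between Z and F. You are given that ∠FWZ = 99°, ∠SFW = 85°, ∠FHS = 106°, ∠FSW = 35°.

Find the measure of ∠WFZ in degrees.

∠WFZ = 46°

1. ∠FWS = 60°  [△WSF]
2. ∠FHW = 74°  [linear pair at H on WS]
3. ∠WFZ = 46°  [△WHF]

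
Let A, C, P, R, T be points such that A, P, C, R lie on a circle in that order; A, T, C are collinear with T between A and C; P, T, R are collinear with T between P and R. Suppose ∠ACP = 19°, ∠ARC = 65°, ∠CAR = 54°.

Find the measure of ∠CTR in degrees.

∠CTR = 73°

1. ∠ARP = 19°  [same arc AP]
2. ∠ATR = 107°  [△ATR]
3. ∠CTR = 73°  [linear pair at T on AC]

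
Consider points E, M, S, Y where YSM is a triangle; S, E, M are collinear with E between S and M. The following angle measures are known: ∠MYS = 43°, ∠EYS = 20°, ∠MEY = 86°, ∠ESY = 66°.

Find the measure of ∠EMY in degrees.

∠EMY = 71°

1. ∠MSY = 66°  [E on ray SM]
2. ∠SMY = 71°  [△YSM]
3. ∠EMY = 71°  [E on ray MS]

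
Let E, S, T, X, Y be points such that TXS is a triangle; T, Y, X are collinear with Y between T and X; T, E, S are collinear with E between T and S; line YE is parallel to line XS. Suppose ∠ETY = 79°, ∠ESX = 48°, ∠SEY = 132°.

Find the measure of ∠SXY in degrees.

1. ∠STX = 79°  [Y on TX, E on TS]
2. ∠TSX = 48°  [E on ray ST]
3. ∠SXT = 53°  [△TXS]
4. ∠SXY = 53°  [Y on ray XT]

∠SXY = 53°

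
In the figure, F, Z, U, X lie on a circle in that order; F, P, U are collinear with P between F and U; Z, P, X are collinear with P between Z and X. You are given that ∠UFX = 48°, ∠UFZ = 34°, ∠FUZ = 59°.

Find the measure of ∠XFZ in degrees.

∠XFZ = 82°

1. ∠UZX = 48°  [same arc UX]
2. ∠UXZ = 34°  [same arc ZU]
3. ∠XUZ = 98°  [△ZUX]
4. ∠XFZ = 82°  [cyclic FZUX, opposite ∠F+∠U]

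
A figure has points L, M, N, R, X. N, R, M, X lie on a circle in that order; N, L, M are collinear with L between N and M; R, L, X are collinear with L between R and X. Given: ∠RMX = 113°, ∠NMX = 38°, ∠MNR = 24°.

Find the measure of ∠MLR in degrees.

1. ∠NRX = 38°  [same arc NX]
2. ∠NLR = 118°  [△NLR]
3. ∠MLR = 62°  [linear pair at L on NM]

∠MLR = 62°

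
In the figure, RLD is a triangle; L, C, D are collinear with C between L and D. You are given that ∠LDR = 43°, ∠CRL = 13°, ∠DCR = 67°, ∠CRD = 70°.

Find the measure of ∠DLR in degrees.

∠DLR = 54°

1. ∠LCR = 113°  [linear pair at C on LD]
2. ∠CLR = 54°  [△RLC]
3. ∠DLR = 54°  [C on ray LD]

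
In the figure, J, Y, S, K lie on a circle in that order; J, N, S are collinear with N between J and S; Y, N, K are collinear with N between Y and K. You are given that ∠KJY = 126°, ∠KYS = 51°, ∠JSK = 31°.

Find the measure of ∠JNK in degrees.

1. ∠KSY = 54°  [cyclic JYSK, opposite ∠J+∠S]
2. ∠SKY = 75°  [△YSK]
3. ∠KNS = 74°  [△SNK]
4. ∠JNK = 106°  [linear pair at N on JS]

∠JNK = 106°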